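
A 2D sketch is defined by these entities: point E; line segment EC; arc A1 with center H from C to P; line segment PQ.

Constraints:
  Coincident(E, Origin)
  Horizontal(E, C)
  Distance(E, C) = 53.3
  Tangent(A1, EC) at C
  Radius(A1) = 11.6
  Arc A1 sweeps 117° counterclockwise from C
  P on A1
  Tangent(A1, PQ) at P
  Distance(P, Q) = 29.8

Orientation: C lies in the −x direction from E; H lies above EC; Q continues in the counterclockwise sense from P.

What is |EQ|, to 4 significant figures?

71.25

On A1, C sits at bearing -90° from H; a 117° counterclockwise sweep puts P at bearing 27°, so P = H + 11.6·(cos 27°, sin 27°) = (-42.96, 16.87). Since A1 is tangent to PQ there, HP ⟂ PQ, so PQ runs along (−sin 27°, cos 27°); with |PQ| = 29.8, Q = (-56.49, 43.42). Then |EQ| = |Q − E| = 71.25.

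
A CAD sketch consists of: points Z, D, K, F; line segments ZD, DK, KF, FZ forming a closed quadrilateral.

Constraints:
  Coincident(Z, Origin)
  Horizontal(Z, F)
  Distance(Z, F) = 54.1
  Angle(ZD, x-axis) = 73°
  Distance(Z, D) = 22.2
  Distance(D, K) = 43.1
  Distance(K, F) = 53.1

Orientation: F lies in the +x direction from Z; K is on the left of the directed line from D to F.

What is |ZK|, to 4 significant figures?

63.30

Checks: |DK| = 43.10 ✓; |KF| = 53.10 ✓.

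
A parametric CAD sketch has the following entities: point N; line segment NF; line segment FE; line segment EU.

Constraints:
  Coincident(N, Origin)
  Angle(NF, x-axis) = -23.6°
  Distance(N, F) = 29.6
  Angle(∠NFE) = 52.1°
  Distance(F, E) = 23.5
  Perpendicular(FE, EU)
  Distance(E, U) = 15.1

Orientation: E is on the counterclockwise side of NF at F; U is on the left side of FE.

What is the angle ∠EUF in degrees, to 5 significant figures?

57.277°

N is at the origin; NF runs at -23.6° with length 29.6, so F = 29.6·(cos -23.6°, sin -23.6°) = (27.124, -11.850). ∠NFE = 52.1°, so FE runs at -23.6° + (180° − 52.1°) = 104.30° from the x-axis; with |FE| = 23.5, E = F + 23.5·(cos 104.30°, sin 104.30°) = (21.320, 10.922). FE ⟂ EU; with |EU| = 15.1 on the left of FE, U = E + 15.1·(-0.96902, -0.24700) = (6.6877, 7.1919). Then cos ∠EUF = UE·UF / (|UE||UF|), giving 57.277°.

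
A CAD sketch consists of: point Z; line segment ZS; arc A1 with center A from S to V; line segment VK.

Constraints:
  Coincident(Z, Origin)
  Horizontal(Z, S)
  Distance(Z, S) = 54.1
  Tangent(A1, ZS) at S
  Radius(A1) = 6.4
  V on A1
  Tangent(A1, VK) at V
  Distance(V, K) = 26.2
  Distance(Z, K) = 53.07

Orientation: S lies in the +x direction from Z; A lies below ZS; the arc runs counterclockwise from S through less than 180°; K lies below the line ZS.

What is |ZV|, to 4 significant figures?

48.09

Checks: |AV| = 6.400 ✓; ∠(AV, VK) = 90.00° ✓; |VK| = 26.20 ✓; |ZK| = 53.07 ✓.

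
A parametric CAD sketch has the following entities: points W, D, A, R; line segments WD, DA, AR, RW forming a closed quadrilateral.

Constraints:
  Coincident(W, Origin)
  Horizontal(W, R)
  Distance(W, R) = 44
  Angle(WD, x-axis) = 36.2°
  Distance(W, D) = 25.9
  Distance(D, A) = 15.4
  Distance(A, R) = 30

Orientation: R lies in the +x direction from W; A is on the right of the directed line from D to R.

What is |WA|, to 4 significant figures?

14.12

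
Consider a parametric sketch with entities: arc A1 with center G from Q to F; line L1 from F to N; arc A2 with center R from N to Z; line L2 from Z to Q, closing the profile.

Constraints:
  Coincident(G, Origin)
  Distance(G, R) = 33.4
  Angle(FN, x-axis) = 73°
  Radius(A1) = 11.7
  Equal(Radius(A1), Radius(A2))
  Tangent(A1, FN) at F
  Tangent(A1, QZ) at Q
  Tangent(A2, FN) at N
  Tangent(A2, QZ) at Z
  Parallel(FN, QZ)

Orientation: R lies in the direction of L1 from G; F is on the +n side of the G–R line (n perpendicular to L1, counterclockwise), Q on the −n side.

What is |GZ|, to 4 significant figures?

35.39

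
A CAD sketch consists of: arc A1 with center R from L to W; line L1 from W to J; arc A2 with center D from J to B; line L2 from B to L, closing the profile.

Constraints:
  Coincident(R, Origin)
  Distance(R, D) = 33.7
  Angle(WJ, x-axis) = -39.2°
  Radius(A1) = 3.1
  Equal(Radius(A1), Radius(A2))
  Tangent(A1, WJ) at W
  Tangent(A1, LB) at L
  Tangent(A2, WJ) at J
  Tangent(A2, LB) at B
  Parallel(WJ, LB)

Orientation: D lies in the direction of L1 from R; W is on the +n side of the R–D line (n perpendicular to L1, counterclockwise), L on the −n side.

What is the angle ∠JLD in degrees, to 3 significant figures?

5.17°

The slot axis is L1's direction at -39.2°, so u = (cos -39.2°, sin -39.2°) = (0.775, -0.632) and n = (−sin -39.2°, cos -39.2°) = (0.632, 0.775). R is at the origin and D lies 33.7 along u from R, so D = 33.7·u = (26.1, -21.3). Tangency of A1 to both parallel lines with radius 3.1 puts W and L at R ± 3.1·n: W = (1.96, 2.40), L = (-1.96, -2.40). Equal radii place J and B the same way about D: J = D + 3.1·n = (28.1, -18.9), B = D − 3.1·n = (24.2, -23.7). Then cos ∠JLD = LJ·LD / (|LJ||LD|), giving 5.17°.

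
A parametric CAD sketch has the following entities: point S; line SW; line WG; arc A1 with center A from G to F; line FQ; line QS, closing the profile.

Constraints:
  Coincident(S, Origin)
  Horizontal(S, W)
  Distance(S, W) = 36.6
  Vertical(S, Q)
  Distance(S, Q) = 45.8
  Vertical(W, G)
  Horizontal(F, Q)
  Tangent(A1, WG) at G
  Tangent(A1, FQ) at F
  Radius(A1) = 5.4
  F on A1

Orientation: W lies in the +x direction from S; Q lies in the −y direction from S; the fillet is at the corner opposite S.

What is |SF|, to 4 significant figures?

55.42

S is at the origin; SW is horizontal with |SW| = 36.6 and W on the +x side, so W = (36.60, 0.000). SQ is vertical with |SQ| = 45.8 and Q on the −y side, so Q = (0.000, -45.80). The virtual corner opposite S is at (36.60, -45.80). Since A1 is tangent to WG there, AG ⟂ WG and tangency of A1 to FQ means the radius AF is perpendicular to FQ, with radius 5.4, so the center A sits 5.4 in from both sides at A = (31.20, -40.40). That places the tangent points at G = (36.60, -40.40) on WG and F = (31.20, -45.80) on FQ. Then |SF| = |F − S| = 55.42.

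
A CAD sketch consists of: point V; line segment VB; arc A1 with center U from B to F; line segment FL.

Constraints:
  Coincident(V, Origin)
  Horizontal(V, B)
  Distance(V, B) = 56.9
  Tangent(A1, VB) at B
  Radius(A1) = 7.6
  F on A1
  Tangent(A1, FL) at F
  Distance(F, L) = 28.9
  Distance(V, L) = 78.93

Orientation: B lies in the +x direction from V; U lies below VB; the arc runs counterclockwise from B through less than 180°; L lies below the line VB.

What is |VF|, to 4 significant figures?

52.98

V is at the origin; VB is horizontal with |VB| = 56.9 and B on the +x side, so B = (56.90, 0.000). The tangent condition forces UB to be normal to VB, so U = B + (0, -7.6) = (56.90, -7.600). Since UF ⟂ FL (tangency), |UL| = √(7.6² + 28.9²) = 29.88 regardless of where F sits on A1. So L lies on both circle(V, 78.93) and circle(U, 29.88); the below-VB intersection is L = (71.35, -33.76). F is the foot of the tangent from L: F = (51.40, -12.85).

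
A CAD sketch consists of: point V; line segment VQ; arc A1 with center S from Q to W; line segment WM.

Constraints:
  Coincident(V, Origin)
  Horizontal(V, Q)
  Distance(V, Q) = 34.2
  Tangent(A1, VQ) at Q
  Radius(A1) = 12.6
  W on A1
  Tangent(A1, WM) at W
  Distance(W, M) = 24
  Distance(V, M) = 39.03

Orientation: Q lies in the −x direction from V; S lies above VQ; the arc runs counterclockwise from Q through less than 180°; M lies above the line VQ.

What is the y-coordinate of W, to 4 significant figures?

10.76

V is at the origin; VQ is horizontal with |VQ| = 34.2 and Q on the −x side, so Q = (-34.20, 0.000). The tangent condition forces SQ to be normal to VQ, so S = Q + (0, 12.6) = (-34.20, 12.60). Since SW ⟂ WM (tangency), |SM| = √(12.6² + 24.0²) = 27.11 regardless of where W sits on A1. So M lies on both circle(V, 39.03) and circle(S, 27.11); the above-VQ intersection is M = (-18.24, 34.51). W is the foot of the tangent from M: W = (-21.73, 10.76).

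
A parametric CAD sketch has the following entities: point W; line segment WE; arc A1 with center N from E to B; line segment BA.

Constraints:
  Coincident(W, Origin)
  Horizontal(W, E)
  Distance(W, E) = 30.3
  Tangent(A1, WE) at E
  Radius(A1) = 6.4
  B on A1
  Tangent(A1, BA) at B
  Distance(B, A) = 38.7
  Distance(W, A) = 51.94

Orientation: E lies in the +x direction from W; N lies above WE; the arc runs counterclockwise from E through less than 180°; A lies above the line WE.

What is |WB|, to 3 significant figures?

37.4

Checks: ∠(NE, EW) = 90.00° ✓; |NE| = 6.400 ✓; |NB| = 6.400 ✓; ∠(NB, BA) = 90.00° ✓; |BA| = 38.70 ✓; |WA| = 51.94 ✓.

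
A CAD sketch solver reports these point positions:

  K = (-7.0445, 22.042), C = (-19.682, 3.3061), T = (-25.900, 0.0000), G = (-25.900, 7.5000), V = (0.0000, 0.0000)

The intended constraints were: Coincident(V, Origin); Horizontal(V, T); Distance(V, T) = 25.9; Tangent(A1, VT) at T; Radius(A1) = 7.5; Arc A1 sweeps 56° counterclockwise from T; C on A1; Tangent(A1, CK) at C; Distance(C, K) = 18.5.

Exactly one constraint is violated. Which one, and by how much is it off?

Distance(C, K) = 18.5 — off by 4.10.

V = (0.00, 0.00) ✓; V.y = 0.00, T.y = 0.00 ✓; |VT| = 25.90 ✓; ∠(GT, TV) = 90.00° ✓; |GT| = 7.500 ✓; bearing(G→C) − bearing(G→T) = 56.00° ✓; |GC| = 7.500 ✓; ∠(GC, CK) = 90.00° ✓; |CK| = 22.60 ✗.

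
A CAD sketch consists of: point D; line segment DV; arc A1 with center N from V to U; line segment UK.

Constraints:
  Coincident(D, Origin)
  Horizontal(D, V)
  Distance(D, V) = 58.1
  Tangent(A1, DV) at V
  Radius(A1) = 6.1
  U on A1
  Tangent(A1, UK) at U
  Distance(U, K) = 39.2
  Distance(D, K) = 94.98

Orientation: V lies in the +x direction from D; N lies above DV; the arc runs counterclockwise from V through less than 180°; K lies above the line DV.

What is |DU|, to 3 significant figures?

62.4

D is at the origin; DV is horizontal with |DV| = 58.1 and V on the +x side, so V = (58.1, 0.00). The tangent condition forces NV to be normal to DV, so N = V + (0, 6.1) = (58.1, 6.10). Since NU ⟂ UK (tangency), |NK| = √(6.1² + 39.2²) = 39.7 regardless of where U sits on A1. So K lies on both circle(D, 94.98) and circle(N, 39.7); the above-DV intersection is K = (90.4, 29.1). U is the foot of the tangent from K: U = (62.4, 1.74).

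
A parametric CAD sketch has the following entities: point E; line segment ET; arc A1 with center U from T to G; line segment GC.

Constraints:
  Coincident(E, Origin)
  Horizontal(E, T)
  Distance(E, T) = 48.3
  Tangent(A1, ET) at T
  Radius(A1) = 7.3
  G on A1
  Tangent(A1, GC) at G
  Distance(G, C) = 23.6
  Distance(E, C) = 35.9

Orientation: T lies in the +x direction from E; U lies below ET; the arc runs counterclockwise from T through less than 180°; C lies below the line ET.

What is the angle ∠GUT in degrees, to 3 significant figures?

53.6°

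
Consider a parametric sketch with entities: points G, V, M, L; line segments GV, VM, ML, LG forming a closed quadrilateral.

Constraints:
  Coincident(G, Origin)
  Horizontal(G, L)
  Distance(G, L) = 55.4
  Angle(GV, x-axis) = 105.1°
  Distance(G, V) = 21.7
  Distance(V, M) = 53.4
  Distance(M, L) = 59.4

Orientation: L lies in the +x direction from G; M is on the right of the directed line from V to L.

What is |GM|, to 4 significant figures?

31.77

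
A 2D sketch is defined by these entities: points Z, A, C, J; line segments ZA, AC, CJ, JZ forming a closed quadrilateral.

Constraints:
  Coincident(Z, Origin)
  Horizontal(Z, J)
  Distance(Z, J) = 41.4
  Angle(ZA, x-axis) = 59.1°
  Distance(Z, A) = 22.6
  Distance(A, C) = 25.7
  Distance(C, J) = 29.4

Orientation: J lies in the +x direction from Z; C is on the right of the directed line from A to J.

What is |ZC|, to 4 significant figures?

14.15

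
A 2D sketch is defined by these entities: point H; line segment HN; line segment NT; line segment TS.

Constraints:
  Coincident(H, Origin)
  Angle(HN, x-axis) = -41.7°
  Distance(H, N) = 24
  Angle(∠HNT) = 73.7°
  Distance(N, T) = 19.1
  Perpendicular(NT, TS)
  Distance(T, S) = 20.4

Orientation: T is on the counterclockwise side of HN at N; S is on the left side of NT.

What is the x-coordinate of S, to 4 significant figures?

7.684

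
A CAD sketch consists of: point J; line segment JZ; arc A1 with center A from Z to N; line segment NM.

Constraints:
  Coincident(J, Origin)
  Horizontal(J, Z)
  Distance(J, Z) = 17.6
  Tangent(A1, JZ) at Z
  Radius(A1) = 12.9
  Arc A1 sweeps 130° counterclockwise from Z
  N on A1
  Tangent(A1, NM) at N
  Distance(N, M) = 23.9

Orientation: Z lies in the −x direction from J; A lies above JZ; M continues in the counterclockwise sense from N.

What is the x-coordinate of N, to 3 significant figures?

-7.72

Tangency of A1 to JZ means the radius AZ is perpendicular to JZ, so A = Z + (0, 12.9) = (-17.6, 12.9). On A1, Z sits at bearing -90° from A; a 130° counterclockwise sweep puts N at bearing 40°, so N = A + 12.9·(cos 40°, sin 40°) = (-7.72, 21.2). So N.x = -7.72.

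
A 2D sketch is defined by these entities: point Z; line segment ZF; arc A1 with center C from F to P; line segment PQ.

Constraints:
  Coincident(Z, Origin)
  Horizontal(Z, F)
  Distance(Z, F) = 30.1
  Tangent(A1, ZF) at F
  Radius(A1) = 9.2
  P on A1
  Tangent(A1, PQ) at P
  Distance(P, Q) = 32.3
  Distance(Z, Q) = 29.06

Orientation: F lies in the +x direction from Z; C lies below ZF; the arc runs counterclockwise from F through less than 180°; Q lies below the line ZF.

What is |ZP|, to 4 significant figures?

23.13

Z is at the origin; Z and F share the same y with |ZF| = 30.1 and F on the +x side, so F = (30.10, 0.000). The tangent condition forces CF to be normal to ZF, so C = F + (0, -9.2) = (30.10, -9.200). Since CP ⟂ PQ (tangency), |CQ| = √(9.2² + 32.3²) = 33.58 regardless of where P sits on A1. So Q lies on both circle(Z, 29.06) and circle(C, 33.58); the below-ZF intersection is Q = (2.910, -28.91). P is the foot of the tangent from Q: P = (22.87, -3.516).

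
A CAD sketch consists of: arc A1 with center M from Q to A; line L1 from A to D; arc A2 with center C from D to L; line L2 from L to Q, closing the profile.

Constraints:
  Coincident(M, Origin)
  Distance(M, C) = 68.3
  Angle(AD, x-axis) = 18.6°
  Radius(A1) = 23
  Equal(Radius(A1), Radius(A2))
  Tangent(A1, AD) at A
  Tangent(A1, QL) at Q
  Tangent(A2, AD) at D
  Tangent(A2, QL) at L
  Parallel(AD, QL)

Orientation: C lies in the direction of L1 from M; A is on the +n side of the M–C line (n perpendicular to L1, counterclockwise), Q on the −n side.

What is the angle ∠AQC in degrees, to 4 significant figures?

71.39°

The slot axis is L1's direction at 18.6°, so u = (cos 18.6°, sin 18.6°) = (0.9478, 0.3190) and n = (−sin 18.6°, cos 18.6°) = (-0.3190, 0.9478). M is at the origin and C lies 68.3 along u from M, so C = 68.3·u = (64.73, 21.78). Tangency of A1 to both parallel lines with radius 23.0 puts A and Q at M ± 23.0·n: A = (-7.336, 21.80), Q = (7.336, -21.80). Then cos ∠AQC = QA·QC / (|QA||QC|), giving 71.39°.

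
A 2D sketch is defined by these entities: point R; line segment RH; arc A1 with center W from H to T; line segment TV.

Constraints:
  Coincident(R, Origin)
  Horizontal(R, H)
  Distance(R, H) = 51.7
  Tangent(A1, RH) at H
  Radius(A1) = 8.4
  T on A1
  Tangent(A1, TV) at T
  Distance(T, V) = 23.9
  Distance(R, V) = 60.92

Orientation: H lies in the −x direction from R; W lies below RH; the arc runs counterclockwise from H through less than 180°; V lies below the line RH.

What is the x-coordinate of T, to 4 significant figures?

-59.51

Checks: ∠(WH, HR) = 90.00° ✓; |WT| = 8.400 ✓; ∠(WT, TV) = 90.00° ✓; |TV| = 23.90 ✓; |RV| = 60.92 ✓.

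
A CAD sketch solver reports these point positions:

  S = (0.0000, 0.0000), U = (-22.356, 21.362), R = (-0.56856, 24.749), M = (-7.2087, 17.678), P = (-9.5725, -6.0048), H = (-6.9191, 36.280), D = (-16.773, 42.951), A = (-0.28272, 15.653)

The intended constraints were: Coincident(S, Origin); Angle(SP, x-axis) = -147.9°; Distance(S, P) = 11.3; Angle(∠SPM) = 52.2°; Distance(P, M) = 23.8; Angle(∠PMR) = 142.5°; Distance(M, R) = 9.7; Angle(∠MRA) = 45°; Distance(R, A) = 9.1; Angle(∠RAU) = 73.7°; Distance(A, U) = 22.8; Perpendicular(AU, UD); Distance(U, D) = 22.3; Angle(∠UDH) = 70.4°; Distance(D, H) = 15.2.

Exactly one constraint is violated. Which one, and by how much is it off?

Distance(D, H) = 15.2 — off by 3.30.

S = (0.00, 0.00) ✓; SP at -147.9° ✓; |SP| = 11.30 ✓; ∠SPM = 52.20° ✓; |PM| = 23.80 ✓; ∠PMR = 142.5° ✓; |MR| = 9.700 ✓; ∠MRA = 45.00° ✓; |RA| = 9.100 ✓; ∠RAU = 73.70° ✓; |AU| = 22.80 ✓; ∠(AU, UD) = 90.00° ✓; |UD| = 22.30 ✓; ∠UDH = 70.40° ✓; |DH| = 11.90 ✗.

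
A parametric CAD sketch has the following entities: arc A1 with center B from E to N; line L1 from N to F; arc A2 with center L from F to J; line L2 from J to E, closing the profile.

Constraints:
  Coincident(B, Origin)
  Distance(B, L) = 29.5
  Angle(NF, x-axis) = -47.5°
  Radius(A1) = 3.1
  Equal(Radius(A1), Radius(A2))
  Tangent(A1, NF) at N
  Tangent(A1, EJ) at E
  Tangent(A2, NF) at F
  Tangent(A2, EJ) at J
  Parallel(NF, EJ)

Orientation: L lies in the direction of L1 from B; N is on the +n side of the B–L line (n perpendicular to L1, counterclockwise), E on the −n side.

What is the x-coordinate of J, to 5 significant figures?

17.644

Tangency of A1 to both parallel lines with radius 3.1 puts N and E at B ± 3.1·n: N = (2.2856, 2.0943), E = (-2.2856, -2.0943). Equal radii place F and J the same way about L: F = L + 3.1·n = (22.215, -19.655), J = L − 3.1·n = (17.644, -23.844). So J.x = 17.644.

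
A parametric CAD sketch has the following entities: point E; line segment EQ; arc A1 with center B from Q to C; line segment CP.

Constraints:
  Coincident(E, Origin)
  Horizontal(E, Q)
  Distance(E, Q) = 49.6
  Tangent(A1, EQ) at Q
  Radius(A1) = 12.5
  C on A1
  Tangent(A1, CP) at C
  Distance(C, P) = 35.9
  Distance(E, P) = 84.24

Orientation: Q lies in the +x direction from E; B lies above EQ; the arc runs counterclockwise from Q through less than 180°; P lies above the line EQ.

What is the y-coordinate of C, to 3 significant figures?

8.65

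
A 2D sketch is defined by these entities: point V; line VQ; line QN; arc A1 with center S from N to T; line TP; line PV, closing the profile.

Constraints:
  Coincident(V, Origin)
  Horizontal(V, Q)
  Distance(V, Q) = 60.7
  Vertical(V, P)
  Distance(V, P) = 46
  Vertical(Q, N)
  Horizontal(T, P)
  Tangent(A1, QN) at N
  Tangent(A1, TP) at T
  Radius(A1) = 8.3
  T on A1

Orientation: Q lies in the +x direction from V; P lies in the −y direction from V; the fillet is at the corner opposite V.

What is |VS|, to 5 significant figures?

64.553

V is at the origin; VQ is horizontal with |VQ| = 60.7 and Q on the +x side, so Q = (60.700, 0.0000). VP is vertical with |VP| = 46.0 and P on the −y side, so P = (0.0000, -46.000). The virtual corner opposite V is at (60.700, -46.000). Tangency of A1 to QN means the radius SN is perpendicular to QN and tangency of A1 to TP means the radius ST is perpendicular to TP, with radius 8.3, so the center S sits 8.3 in from both sides at S = (52.400, -37.700). Then |VS| = |S − V| = 64.553.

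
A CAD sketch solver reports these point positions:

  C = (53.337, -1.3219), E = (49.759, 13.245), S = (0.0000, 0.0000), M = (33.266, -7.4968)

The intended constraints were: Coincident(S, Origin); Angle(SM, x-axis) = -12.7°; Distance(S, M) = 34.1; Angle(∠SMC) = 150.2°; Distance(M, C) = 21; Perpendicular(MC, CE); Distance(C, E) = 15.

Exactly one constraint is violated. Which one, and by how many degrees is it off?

Perpendicular(MC, CE) — off by 3.30°.

S = (0.00, 0.00) ✓; SM at -12.70° ✓; |SM| = 34.10 ✓; ∠SMC = 150.2° ✓; |MC| = 21.00 ✓; ∠(MC, CE) = 86.70° ✗; |CE| = 15.00 ✓.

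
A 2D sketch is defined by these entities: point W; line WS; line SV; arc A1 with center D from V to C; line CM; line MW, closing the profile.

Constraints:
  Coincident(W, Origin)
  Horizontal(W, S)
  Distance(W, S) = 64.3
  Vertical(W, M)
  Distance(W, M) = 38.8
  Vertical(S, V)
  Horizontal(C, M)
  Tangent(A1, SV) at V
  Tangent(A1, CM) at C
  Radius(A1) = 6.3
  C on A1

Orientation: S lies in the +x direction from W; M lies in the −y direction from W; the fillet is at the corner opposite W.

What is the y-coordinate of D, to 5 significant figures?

-32.500

W is at the origin; WS is horizontal with |WS| = 64.3 and S on the +x side, so S = (64.300, 0.0000). WM is vertical with |WM| = 38.8 and M on the −y side, so M = (0.0000, -38.800). The virtual corner opposite W is at (64.300, -38.800). Since A1 is tangent to SV there, DV ⟂ SV and since A1 is tangent to CM there, DC ⟂ CM, with radius 6.3, so the center D sits 6.3 in from both sides at D = (58.000, -32.500). So D.y = -32.500.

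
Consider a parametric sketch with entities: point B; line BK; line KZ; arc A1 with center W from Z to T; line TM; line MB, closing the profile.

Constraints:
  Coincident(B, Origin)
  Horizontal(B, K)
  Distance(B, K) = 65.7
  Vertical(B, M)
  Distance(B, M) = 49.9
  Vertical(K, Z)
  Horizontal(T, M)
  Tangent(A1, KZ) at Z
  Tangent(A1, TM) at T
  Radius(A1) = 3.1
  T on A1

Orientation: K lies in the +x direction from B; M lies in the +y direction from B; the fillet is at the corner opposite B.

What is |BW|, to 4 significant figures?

78.16

B is at the origin; BK is horizontal with |BK| = 65.7 and K on the +x side, so K = (65.70, 0.000). B and M share the same x with |BM| = 49.9 and M on the +y side, so M = (0.000, 49.90). The virtual corner opposite B is at (65.70, 49.90). Since A1 is tangent to KZ there, WZ ⟂ KZ and A1 meets TM tangentially, so WT is at right angles to TM, with radius 3.1, so the center W sits 3.1 in from both sides at W = (62.60, 46.80). Then |BW| = |W − B| = 78.16.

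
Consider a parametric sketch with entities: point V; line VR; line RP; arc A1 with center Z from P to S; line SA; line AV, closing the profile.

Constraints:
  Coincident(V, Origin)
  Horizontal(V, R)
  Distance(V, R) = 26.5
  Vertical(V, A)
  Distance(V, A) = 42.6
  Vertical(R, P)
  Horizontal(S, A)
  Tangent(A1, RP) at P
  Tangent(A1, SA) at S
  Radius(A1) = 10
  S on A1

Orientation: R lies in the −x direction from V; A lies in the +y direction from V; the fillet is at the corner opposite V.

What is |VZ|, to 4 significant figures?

36.54

V is at the origin; VR is horizontal with |VR| = 26.5 and R on the −x side, so R = (-26.50, 0.000). VA is vertical with |VA| = 42.6 and A on the +y side, so A = (0.000, 42.60). The virtual corner opposite V is at (-26.50, 42.60). Tangency of A1 to RP means the radius ZP is perpendicular to RP and the tangent condition forces ZS to be normal to SA, with radius 10.0, so the center Z sits 10.0 in from both sides at Z = (-16.50, 32.60). Then |VZ| = |Z − V| = 36.54.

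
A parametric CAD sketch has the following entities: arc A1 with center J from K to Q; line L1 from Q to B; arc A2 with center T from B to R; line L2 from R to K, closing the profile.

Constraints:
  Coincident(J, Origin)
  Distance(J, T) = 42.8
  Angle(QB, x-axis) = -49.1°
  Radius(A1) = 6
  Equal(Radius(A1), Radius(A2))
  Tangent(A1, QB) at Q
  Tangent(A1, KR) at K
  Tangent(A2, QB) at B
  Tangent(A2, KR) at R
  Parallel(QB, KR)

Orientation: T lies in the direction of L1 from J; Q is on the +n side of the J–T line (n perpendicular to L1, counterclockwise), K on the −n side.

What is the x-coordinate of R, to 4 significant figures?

23.49

The slot axis is L1's direction at -49.1°, so u = (cos -49.1°, sin -49.1°) = (0.6547, -0.7559) and n = (−sin -49.1°, cos -49.1°) = (0.7559, 0.6547). J is at the origin and T lies 42.8 along u from J, so T = 42.8·u = (28.02, -32.35). Tangency of A1 to both parallel lines with radius 6.0 puts Q and K at J ± 6.0·n: Q = (4.535, 3.928), K = (-4.535, -3.928). Equal radii place B and R the same way about T: B = T + 6.0·n = (32.56, -28.42), R = T − 6.0·n = (23.49, -36.28). So R.x = 23.49.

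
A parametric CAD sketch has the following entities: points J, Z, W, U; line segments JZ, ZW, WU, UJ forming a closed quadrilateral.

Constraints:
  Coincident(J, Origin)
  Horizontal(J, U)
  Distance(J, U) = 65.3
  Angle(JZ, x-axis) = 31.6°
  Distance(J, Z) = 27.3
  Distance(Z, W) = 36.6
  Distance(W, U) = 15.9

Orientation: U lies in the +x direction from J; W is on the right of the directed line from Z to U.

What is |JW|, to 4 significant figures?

52.56

Checks: |ZW| = 36.60 ✓; |WU| = 15.90 ✓.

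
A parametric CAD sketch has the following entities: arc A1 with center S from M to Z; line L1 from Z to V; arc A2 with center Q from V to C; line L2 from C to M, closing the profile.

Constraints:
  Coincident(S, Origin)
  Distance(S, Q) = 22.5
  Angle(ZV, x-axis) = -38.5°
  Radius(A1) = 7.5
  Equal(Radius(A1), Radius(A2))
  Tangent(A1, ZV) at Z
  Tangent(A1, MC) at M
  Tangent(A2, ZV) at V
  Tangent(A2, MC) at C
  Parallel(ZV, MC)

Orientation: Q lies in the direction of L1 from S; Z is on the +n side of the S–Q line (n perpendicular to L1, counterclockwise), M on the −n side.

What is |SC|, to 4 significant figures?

23.72

The slot axis is L1's direction at -38.5°, so u = (cos -38.5°, sin -38.5°) = (0.7826, -0.6225) and n = (−sin -38.5°, cos -38.5°) = (0.6225, 0.7826). S is at the origin and Q lies 22.5 along u from S, so Q = 22.5·u = (17.61, -14.01). Tangency of A1 to both parallel lines with radius 7.5 puts Z and M at S ± 7.5·n: Z = (4.669, 5.870), M = (-4.669, -5.870). Equal radii place V and C the same way about Q: V = Q + 7.5·n = (22.28, -8.137), C = Q − 7.5·n = (12.94, -19.88). Then |SC| = |C − S| = 23.72.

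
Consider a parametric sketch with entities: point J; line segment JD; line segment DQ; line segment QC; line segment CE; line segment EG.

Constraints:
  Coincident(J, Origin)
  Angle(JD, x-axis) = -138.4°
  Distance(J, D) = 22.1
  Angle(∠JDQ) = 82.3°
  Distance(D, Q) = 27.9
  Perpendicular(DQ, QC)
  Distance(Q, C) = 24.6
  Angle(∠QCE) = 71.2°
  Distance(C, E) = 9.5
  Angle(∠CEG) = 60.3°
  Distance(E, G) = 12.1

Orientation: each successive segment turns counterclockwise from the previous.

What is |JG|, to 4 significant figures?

26.37

∠QCE = 71.2° gives CE at 158.1° from the x-axis; with |CE| = 9.5, E = (11.85, -10.67). ∠CEG = 60.3° gives EG at -82.20° from the x-axis; with |EG| = 12.1, G = (13.49, -22.66). Then |JG| = |G − J| = 26.37.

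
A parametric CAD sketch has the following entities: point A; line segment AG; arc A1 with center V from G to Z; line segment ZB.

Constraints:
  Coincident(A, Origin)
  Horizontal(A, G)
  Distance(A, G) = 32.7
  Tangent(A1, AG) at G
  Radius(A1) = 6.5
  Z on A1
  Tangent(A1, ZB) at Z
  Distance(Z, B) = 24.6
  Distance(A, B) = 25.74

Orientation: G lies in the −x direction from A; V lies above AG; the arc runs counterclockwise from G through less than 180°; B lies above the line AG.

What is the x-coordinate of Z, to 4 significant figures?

-27.49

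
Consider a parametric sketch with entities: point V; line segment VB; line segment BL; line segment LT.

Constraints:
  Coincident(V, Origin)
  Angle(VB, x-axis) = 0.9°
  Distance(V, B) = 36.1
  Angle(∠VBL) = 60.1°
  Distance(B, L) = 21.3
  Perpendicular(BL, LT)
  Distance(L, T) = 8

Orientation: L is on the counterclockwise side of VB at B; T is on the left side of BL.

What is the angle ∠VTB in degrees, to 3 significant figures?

103°

V is at the origin; VB runs at 0.9° with length 36.1, so B = 36.1·(cos 0.9°, sin 0.9°) = (36.1, 0.567). ∠VBL = 60.1°, so BL runs at 0.9° + (180° − 60.1°) = 121° from the x-axis; with |BL| = 21.3, L = B + 21.3·(cos 121°, sin 121°) = (25.2, 18.9). BL ⟂ LT; with |LT| = 8.0 on the left of BL, T = L + 8.0·(-0.859, -0.512) = (18.3, 14.8). Then cos ∠VTB = TV·TB / (|TV||TB|), giving 103°.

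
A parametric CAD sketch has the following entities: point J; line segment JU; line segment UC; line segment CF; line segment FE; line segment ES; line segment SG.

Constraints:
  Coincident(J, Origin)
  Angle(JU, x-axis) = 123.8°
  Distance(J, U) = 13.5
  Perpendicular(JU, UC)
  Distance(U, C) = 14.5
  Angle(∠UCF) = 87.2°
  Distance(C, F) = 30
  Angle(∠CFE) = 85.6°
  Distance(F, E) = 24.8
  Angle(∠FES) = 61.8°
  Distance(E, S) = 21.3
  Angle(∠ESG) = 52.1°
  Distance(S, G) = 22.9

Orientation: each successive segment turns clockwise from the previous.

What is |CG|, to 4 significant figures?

32.23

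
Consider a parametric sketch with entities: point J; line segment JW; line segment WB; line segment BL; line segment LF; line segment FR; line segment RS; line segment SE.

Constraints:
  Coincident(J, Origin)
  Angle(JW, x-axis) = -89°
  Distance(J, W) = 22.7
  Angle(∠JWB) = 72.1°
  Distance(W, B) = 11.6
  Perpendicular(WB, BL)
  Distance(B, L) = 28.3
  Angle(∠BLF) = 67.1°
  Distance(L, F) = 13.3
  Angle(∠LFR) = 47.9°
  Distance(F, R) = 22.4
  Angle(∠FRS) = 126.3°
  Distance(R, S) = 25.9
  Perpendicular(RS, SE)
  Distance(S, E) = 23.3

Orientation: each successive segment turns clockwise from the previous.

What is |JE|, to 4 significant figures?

34.75

J is at the origin; JW runs at -89.0° with length 22.7, so W = (0.3962, -22.70). ∠JWB = 72.1° gives WB at 163.1° from the x-axis; with |WB| = 11.6, B = (-10.70, -19.32). WB ⟂ BL, so BL runs at 73.10°; with |BL| = 28.3, L = (-2.476, 7.753). ∠BLF = 67.1° gives LF at -39.80° from the x-axis; with |LF| = 13.3, F = (7.742, -0.7600). ∠LFR = 47.9° gives FR at -171.9° from the x-axis; with |FR| = 22.4, R = (-14.43, -3.916). ∠FRS = 126.3° gives RS at 134.4° from the x-axis; with |RS| = 25.9, S = (-32.56, 14.59). RS ⟂ SE, so SE runs at 44.40°; with |SE| = 23.3, E = (-15.91, 30.89). Then |JE| = |E − J| = 34.75.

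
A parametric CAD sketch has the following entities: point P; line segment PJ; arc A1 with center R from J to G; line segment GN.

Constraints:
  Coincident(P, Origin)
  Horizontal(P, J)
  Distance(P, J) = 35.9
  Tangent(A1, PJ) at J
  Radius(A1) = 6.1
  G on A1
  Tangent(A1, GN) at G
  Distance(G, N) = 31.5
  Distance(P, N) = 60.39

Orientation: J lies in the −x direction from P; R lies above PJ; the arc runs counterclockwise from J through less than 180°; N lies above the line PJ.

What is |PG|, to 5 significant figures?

32.348

Checks: |RG| = 6.100 ✓; ∠(RG, GN) = 90.00° ✓; |GN| = 31.50 ✓; |PN| = 60.39 ✓.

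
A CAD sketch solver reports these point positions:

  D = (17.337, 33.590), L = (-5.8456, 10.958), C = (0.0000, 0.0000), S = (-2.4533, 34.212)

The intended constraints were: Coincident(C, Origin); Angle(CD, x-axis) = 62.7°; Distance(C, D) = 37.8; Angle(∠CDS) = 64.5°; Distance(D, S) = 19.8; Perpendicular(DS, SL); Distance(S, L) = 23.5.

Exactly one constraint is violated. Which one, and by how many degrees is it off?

Perpendicular(DS, SL) — off by 6.50°.

C = (0.00, 0.00) ✓; CD at 62.70° ✓; |CD| = 37.80 ✓; ∠CDS = 64.50° ✓; |DS| = 19.80 ✓; ∠(DS, SL) = 83.50° ✗; |SL| = 23.50 ✓.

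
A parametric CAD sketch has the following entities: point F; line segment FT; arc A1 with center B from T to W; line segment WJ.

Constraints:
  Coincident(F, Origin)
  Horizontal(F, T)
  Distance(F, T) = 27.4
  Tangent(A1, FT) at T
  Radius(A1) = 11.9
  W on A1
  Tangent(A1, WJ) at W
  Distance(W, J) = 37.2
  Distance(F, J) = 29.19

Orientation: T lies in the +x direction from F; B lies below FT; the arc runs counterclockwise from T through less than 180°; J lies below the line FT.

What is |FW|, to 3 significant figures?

19.7

Checks: |BW| = 11.90 ✓; ∠(BW, WJ) = 90.00° ✓; |WJ| = 37.20 ✓; |FJ| = 29.19 ✓.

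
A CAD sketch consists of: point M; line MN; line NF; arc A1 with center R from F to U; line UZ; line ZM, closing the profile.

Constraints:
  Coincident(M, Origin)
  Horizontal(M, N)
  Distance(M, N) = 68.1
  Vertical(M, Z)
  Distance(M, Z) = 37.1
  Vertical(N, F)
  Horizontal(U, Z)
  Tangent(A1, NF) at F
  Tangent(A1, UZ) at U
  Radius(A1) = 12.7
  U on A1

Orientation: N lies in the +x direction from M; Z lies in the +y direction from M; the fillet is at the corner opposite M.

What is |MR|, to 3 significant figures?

60.5

M is at the origin; M and N share the same y with |MN| = 68.1 and N on the +x side, so N = (68.1, 0.00). MZ is vertical with |MZ| = 37.1 and Z on the +y side, so Z = (0.00, 37.1). The virtual corner opposite M is at (68.1, 37.1). Tangency of A1 to NF means the radius RF is perpendicular to NF and tangency of A1 to UZ means the radius RU is perpendicular to UZ, with radius 12.7, so the center R sits 12.7 in from both sides at R = (55.4, 24.4). Then |MR| = |R − M| = 60.5.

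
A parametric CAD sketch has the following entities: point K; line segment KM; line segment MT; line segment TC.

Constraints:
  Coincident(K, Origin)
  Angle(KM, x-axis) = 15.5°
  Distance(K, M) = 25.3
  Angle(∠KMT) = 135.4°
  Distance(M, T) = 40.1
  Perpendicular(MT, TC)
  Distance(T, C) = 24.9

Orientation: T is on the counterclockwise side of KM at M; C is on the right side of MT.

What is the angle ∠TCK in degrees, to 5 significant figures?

53.716°

K is at the origin; KM runs at 15.5° with length 25.3, so M = 25.3·(cos 15.5°, sin 15.5°) = (24.380, 6.7611). ∠KMT = 135.4°, so MT runs at 15.5° + (180° − 135.4°) = 60.100° from the x-axis; with |MT| = 40.1, T = M + 40.1·(cos 60.100°, sin 60.100°) = (44.369, 41.524). MT is perpendicular to TC; with |TC| = 24.9 on the right of MT, C = T + 24.9·(0.86690, -0.49849) = (65.955, 29.111). Then cos ∠TCK = CT·CK / (|CT||CK|), giving 53.716°.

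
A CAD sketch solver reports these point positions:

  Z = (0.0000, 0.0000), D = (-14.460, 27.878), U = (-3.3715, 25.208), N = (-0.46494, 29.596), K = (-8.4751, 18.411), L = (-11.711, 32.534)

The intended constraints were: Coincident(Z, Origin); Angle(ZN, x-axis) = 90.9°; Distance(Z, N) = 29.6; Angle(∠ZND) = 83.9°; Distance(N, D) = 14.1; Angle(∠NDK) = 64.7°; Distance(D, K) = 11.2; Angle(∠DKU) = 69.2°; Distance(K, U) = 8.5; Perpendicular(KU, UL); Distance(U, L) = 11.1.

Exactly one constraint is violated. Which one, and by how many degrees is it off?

Perpendicular(KU, UL) — off by 4.40°.

Z = (0.00, 0.00) ✓; ZN at 90.90° ✓; |ZN| = 29.60 ✓; ∠ZND = 83.90° ✓; |ND| = 14.10 ✓; ∠NDK = 64.70° ✓; |DK| = 11.20 ✓; ∠DKU = 69.20° ✓; |KU| = 8.500 ✓; ∠(KU, UL) = 85.60° ✗; |UL| = 11.10 ✓.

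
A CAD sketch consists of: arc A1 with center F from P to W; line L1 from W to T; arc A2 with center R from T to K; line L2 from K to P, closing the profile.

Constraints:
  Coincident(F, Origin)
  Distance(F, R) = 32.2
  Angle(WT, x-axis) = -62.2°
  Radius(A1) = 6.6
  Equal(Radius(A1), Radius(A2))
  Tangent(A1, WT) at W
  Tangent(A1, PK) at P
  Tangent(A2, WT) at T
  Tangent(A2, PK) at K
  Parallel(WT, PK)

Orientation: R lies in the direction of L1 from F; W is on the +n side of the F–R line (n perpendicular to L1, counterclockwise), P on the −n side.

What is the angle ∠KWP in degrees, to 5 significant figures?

67.709°

The slot axis is L1's direction at -62.2°, so u = (cos -62.2°, sin -62.2°) = (0.46639, -0.88458) and n = (−sin -62.2°, cos -62.2°) = (0.88458, 0.46639). F is at the origin and R lies 32.2 along u from F, so R = 32.2·u = (15.018, -28.484). Tangency of A1 to both parallel lines with radius 6.6 puts W and P at F ± 6.6·n: W = (5.8382, 3.0782), P = (-5.8382, -3.0782). Equal radii place T and K the same way about R: T = R + 6.6·n = (20.856, -25.405), K = R − 6.6·n = (9.1794, -31.562). Then cos ∠KWP = WK·WP / (|WK||WP|), giving 67.709°.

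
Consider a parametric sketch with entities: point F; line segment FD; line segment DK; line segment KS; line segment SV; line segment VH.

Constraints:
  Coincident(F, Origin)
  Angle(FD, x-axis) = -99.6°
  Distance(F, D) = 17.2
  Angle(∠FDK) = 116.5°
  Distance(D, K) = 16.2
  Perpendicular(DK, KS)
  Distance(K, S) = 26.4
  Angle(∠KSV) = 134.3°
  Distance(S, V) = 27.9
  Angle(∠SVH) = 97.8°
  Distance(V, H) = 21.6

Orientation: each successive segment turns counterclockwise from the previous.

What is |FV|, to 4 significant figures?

30.74

The perpendicularity gives KS at right angles to DK, so KS runs at 53.90°; with |KS| = 26.4, S = (25.78, -5.173). ∠KSV = 134.3° gives SV at 99.60° from the x-axis; with |SV| = 27.9, V = (21.12, 22.34). Then |FV| = |V − F| = 30.74.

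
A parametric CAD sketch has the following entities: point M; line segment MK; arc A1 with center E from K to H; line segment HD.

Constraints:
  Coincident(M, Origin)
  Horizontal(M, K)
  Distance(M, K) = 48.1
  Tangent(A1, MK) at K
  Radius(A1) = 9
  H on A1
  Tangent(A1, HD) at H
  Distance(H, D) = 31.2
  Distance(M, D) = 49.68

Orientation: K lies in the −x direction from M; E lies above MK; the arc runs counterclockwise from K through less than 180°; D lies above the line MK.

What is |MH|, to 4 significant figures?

39.94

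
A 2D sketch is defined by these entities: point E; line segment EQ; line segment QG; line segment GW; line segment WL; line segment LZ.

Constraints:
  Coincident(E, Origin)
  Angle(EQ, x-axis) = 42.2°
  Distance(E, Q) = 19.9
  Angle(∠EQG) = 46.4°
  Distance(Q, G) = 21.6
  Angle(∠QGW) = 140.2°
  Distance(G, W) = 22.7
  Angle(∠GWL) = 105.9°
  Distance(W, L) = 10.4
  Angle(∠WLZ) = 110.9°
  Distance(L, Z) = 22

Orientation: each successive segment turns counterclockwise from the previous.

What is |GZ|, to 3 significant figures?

24.5

E is at the origin; EQ runs at 42.2° with length 19.9, so Q = (14.7, 13.4). ∠EQG = 46.4° gives QG at 176° from the x-axis; with |QG| = 21.6, G = (-6.80, 14.9). ∠QGW = 140.2° gives GW at -144° from the x-axis; with |GW| = 22.7, W = (-25.3, 1.73). ∠GWL = 105.9° gives WL at -70.3° from the x-axis; with |WL| = 10.4, L = (-21.8, -8.06). ∠WLZ = 110.9° gives LZ at -1.20° from the x-axis; with |LZ| = 22.0, Z = (0.244, -8.52). Then |GZ| = |Z − G| = 24.5.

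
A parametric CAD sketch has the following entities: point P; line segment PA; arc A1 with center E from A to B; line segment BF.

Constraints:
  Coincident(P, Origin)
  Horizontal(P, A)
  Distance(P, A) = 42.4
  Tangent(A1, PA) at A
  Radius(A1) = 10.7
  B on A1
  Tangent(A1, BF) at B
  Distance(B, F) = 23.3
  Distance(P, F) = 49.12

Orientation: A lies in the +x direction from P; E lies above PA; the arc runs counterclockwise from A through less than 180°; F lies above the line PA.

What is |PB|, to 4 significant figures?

53.36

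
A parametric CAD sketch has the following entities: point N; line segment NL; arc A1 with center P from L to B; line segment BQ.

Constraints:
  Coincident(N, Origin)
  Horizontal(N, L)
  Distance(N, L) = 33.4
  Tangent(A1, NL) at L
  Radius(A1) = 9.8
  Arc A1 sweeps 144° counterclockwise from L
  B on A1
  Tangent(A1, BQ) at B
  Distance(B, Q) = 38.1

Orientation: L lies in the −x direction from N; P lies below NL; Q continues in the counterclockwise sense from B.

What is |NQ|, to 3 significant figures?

41.0

N is at the origin; N and L share the same y with |NL| = 33.4 and L on the −x side, so L = (-33.4, 0.00). Since A1 is tangent to NL there, PL ⟂ NL, so P = L + (0, -9.8) = (-33.4, -9.80). On A1, L sits at bearing 90° from P; a 144° counterclockwise sweep puts B at bearing 234°, so B = P + 9.8·(cos 234°, sin 234°) = (-39.2, -17.7). The tangent condition forces PB to be normal to BQ, so BQ runs along (−sin 234°, cos 234°); with |BQ| = 38.1, Q = (-8.34, -40.1). Then |NQ| = |Q − N| = 41.0.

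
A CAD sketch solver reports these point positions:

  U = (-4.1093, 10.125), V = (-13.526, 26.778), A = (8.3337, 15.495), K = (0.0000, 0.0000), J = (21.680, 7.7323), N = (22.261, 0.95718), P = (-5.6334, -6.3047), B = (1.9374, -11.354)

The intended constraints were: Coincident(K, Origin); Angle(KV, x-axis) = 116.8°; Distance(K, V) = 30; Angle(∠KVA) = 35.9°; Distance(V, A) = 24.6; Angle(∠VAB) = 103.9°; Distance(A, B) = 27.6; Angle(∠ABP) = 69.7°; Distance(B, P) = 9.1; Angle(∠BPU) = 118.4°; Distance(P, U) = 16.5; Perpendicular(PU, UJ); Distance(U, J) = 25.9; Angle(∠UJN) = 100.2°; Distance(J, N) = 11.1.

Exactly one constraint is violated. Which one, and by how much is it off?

Distance(J, N) = 11.1 — off by 4.30.

K = (0.00, 0.00) ✓; KV at 116.8° ✓; |KV| = 30.00 ✓; ∠KVA = 35.90° ✓; |VA| = 24.60 ✓; ∠VAB = 103.9° ✓; |AB| = 27.60 ✓; ∠ABP = 69.70° ✓; |BP| = 9.100 ✓; ∠BPU = 118.4° ✓; |PU| = 16.50 ✓; ∠(PU, UJ) = 90.00° ✓; |UJ| = 25.90 ✓; ∠UJN = 100.2° ✓; |JN| = 6.800 ✗.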